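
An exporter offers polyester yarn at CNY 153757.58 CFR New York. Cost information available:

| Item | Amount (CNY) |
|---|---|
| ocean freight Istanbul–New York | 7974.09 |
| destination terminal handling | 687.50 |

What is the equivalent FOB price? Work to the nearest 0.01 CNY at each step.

Not relevant to the conversion: destination terminal — on the buyer under both terms; not part of either seller's price.
From CFR to FOB, the seller no longer bears: freight.
FOB price = 153757.58 − 7974.09 = 145783.49

FOB price: CNY 145783.49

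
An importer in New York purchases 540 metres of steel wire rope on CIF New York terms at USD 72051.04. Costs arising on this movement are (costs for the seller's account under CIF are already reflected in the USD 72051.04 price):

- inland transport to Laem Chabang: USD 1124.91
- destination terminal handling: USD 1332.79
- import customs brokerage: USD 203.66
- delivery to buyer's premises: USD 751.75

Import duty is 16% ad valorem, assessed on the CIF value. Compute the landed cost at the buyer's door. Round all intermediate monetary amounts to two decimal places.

Total landed cost: USD 85867.41

CIF: the seller pays costs through ocean freight and marine insurance to the destination port.
Already in the invoice (seller's account under CIF): inland to port — exclude.
The CIF price already equals the CIF value: 72051.04
Import duty = 72051.04 × 16% = 11528.17
Buyer bears: destination terminal 1332.79 + brokerage 203.66 + delivery 751.75 + duty 11528.17 = 13816.37
Landed cost = invoice 72051.04 + 13816.37 = 85867.41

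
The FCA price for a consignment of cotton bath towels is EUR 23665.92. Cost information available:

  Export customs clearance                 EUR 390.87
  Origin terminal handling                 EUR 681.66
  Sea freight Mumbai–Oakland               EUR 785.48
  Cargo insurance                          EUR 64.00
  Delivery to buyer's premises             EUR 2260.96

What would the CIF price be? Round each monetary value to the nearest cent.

Not relevant to the conversion: export clearance — on the seller under both FCA and CIF; already in the FCA price and stays in the CIF price. delivery — on the buyer under both terms; not part of either seller's price.
From FCA to CIF, the seller additionally bears: origin terminal, freight, insurance.
CIF price = 23665.92 + 681.66 + 785.48 + 64.00 = 25197.06

CIF price: EUR 25197.06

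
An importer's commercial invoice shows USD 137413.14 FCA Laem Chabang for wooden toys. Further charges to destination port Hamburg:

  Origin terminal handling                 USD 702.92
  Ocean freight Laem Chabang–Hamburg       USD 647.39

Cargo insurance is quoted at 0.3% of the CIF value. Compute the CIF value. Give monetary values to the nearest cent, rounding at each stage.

Let C be the CIF value. C = FCA price + pre-shipment costs + freight + 0.3% × C
C − 0.3% × C = 137413.14 + 702.92 + 647.39
0.997 × C = 138763.45
C = 138763.45 / 0.997 = 139180.99
Insurance premium = 0.3% × 139180.99 = 417.54

CIF value: USD 139180.99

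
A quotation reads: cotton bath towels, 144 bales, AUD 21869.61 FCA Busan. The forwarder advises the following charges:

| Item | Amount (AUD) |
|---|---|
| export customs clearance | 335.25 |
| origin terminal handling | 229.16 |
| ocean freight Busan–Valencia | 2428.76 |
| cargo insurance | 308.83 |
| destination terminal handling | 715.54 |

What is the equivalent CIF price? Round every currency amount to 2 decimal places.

CIF price: AUD 24836.36

Not relevant to the conversion: export clearance — on the seller under both FCA and CIF; already in the FCA price and stays in the CIF price. destination terminal — on the buyer under both terms; not part of either seller's price.
From FCA to CIF, the seller additionally bears: origin terminal, freight, insurance.
CIF price = 21869.61 + 229.16 + 2428.76 + 308.83 = 24836.36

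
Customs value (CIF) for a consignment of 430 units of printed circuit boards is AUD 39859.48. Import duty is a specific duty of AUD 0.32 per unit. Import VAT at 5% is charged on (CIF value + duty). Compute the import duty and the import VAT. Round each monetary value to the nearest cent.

Import duty: AUD 137.60; import VAT: AUD 1999.85

Import duty = 430 × 0.32 = 137.60
VAT base = CIF + duty = 39859.48 + 137.60 = 39997.08
Import VAT = 39997.08 × 5% = 1999.85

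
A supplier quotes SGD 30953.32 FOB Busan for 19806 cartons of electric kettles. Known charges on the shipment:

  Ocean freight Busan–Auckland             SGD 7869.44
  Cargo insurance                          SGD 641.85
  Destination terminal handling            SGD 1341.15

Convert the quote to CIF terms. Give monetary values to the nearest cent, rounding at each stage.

Not relevant to the conversion: destination terminal — on the buyer under both terms; not part of either seller's price.
From FOB to CIF, the seller additionally bears: freight, insurance.
CIF price = 30953.32 + 7869.44 + 641.85 = 39464.61

CIF price: SGD 39464.61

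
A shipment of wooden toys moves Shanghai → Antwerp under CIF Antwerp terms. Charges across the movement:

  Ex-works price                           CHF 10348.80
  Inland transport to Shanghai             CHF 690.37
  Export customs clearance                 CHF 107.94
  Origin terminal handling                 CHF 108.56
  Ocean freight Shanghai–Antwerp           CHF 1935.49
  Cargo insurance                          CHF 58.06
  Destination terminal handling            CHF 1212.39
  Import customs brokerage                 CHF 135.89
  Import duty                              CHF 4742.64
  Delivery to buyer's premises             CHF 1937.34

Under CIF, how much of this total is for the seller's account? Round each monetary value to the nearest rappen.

Seller's account: CHF 13249.22

CIF: the seller pays costs through ocean freight and marine insurance to the destination port.
Seller's account: goods 10348.80 + inland to port 690.37 + export clearance 107.94 + origin terminal 108.56 + freight 1935.49 + insurance 58.06 = 13249.22
Buyer's account: destination terminal 1212.39 + brokerage 135.89 + duty 4742.64 + delivery 1937.34 = 8028.26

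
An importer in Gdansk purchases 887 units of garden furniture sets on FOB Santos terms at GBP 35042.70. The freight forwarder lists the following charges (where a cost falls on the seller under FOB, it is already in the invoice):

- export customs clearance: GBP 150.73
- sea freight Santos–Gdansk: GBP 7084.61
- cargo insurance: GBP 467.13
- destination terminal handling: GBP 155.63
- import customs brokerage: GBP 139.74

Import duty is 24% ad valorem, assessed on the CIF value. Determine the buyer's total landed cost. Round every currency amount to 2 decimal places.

Total landed cost: GBP 53112.48

FOB: the seller bears costs until goods are on board at the origin port; the buyer bears freight, insurance and all costs thereafter.
Already in the invoice (seller's account under FOB): export clearance — exclude.
CIF value = FOB price + freight + insurance = 35042.70 + 7084.61 + 467.13 = 42594.44
Import duty = 42594.44 × 24% = 10222.67
Buyer bears: freight 7084.61 + insurance 467.13 + destination terminal 155.63 + brokerage 139.74 + duty 10222.67 = 18069.78
Landed cost = invoice 35042.70 + 18069.78 = 53112.48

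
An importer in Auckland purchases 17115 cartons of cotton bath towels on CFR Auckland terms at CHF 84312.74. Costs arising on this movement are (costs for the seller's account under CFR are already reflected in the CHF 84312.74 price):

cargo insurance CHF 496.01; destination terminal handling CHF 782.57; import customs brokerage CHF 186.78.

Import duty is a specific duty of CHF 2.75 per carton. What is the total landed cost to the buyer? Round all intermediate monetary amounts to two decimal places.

Total landed cost: CHF 132844.35

CFR: the seller pays costs through ocean freight to the destination port, but not insurance.
CIF value = CFR price + insurance = 84312.74 + 496.01 = 84808.75
Import duty = 17115 × 2.75 = 47066.25
Buyer bears: insurance 496.01 + destination terminal 782.57 + brokerage 186.78 + duty 47066.25 = 48531.61
Landed cost = invoice 84312.74 + 48531.61 = 132844.35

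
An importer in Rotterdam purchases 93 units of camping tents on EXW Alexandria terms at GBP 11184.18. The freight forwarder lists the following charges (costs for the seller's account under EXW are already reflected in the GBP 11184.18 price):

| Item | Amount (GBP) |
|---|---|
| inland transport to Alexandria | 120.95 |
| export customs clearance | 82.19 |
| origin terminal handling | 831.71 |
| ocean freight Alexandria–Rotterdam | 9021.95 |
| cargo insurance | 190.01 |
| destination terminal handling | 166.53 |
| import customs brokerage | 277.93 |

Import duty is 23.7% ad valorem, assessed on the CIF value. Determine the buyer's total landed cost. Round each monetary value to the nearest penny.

EXW: the seller makes goods available at their premises; the buyer bears all onward costs.
CIF value = EXW price + inland to port + export clearance + origin terminal + freight + insurance = 11184.18 + 120.95 + 82.19 + 831.71 + 9021.95 + 190.01 = 21430.99
Import duty = 21430.99 × 23.7% = 5079.14
Buyer bears: inland to port 120.95 + export clearance 82.19 + origin terminal 831.71 + freight 9021.95 + insurance 190.01 + destination terminal 166.53 + brokerage 277.93 + duty 5079.14 = 15770.41
Landed cost = invoice 11184.18 + 15770.41 = 26954.59

Total landed cost: GBP 26954.59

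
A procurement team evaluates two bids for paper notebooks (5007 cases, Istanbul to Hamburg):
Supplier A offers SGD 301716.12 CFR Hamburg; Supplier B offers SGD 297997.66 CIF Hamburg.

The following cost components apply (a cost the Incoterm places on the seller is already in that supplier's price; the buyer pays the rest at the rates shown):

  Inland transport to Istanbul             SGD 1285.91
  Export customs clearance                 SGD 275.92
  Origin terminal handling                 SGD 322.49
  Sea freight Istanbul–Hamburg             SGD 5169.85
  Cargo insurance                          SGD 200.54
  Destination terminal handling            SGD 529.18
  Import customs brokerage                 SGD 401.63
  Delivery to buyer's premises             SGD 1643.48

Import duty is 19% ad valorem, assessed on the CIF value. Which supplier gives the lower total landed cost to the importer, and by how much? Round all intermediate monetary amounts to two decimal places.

Supplier B is cheaper by SGD 4663.61

Supplier A (CFR):
CIF value = CFR price + insurance = 301716.12 + 200.54 = 301916.66
Import duty = 301916.66 × 19% = 57364.17
Buyer bears (A): 200.54 + 529.18 + 401.63 + 1643.48 = 2774.83
Landed cost (A) = invoice 301716.12 + 2774.83 + duty 57364.17 = 361855.12
Supplier B (CIF):
The CIF price already equals the CIF value: 297997.66
Import duty = 297997.66 × 19% = 56619.56
Buyer bears (B): 529.18 + 401.63 + 1643.48 = 2574.29
Landed cost (B) = invoice 297997.66 + 2574.29 + duty 56619.56 = 357191.51
Difference = |361855.12 − 357191.51| = 4663.61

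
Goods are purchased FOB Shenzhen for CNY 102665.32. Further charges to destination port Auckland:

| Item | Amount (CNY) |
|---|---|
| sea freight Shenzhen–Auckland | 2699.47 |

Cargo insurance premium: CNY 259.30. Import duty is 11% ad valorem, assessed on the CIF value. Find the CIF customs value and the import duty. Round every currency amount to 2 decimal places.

CIF value: CNY 105624.09; import duty: CNY 11618.65

CIF = FOB price + freight + insurance
CIF = 102665.32 + 2699.47 + 259.30 = 105624.09
Import duty = 105624.09 × 11% = 11618.65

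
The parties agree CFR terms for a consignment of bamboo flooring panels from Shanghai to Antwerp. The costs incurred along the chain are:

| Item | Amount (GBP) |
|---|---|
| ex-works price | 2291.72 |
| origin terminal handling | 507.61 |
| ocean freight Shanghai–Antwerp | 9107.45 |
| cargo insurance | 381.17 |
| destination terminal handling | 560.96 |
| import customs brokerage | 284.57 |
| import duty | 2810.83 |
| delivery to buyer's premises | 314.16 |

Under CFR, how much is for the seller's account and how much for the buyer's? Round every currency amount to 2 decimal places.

CFR: the seller pays costs through ocean freight to the destination port, but not insurance.
Seller's account: goods 2291.72 + origin terminal 507.61 + freight 9107.45 = 11906.78
Buyer's account: insurance 381.17 + destination terminal 560.96 + brokerage 284.57 + duty 2810.83 + delivery 314.16 = 4351.69

Seller: GBP 11906.78; buyer: GBP 4351.69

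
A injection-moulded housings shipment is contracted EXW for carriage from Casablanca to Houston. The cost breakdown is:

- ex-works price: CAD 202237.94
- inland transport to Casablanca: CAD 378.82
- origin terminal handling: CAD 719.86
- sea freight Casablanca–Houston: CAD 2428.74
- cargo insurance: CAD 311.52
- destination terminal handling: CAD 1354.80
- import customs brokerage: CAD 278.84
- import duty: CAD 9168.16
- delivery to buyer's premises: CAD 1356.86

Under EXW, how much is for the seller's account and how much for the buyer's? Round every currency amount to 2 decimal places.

EXW: the seller makes goods available at their premises; the buyer bears all onward costs.
Seller's account: goods 202237.94 = 202237.94
Buyer's account: inland to port 378.82 + origin terminal 719.86 + freight 2428.74 + insurance 311.52 + destination terminal 1354.80 + brokerage 278.84 + duty 9168.16 + delivery 1356.86 = 15997.60

Seller: CAD 202237.94; buyer: CAD 15997.60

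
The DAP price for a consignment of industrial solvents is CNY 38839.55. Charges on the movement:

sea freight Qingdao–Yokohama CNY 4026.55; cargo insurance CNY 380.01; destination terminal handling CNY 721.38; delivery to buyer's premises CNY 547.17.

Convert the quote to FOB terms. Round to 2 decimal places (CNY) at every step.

From DAP to FOB, the seller no longer bears: freight, insurance, destination terminal, delivery.
FOB price = 38839.55 − 4026.55 − 380.01 − 721.38 − 547.17 = 33164.44

FOB price: CNY 33164.44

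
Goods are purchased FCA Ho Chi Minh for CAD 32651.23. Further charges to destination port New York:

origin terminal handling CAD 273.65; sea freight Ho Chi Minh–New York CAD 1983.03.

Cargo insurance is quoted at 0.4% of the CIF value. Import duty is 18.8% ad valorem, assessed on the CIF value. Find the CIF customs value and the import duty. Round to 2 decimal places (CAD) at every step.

Let C be the CIF value. C = FCA price + pre-shipment costs + freight + 0.4% × C
C − 0.4% × C = 32651.23 + 273.65 + 1983.03
0.996 × C = 34907.91
C = 34907.91 / 0.996 = 35048.10
Insurance premium = 0.4% × 35048.10 = 140.19
Import duty = 35048.10 × 18.8% = 6589.04

CIF value: CAD 35048.10; import duty: CAD 6589.04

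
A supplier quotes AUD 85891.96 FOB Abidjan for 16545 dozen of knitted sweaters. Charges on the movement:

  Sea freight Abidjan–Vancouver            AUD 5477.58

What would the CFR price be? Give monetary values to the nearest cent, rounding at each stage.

CFR price: AUD 91369.54

From FOB to CFR, the seller additionally bears: freight.
CFR price = 85891.96 + 5477.58 = 91369.54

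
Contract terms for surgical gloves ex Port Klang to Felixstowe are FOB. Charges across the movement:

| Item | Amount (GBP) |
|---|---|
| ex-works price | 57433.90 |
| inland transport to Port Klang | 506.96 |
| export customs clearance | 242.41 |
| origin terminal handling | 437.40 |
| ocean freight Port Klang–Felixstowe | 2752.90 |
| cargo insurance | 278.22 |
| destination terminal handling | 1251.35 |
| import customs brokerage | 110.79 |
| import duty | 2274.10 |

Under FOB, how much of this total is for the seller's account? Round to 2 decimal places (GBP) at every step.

FOB: the seller bears costs until goods are on board at the origin port; the buyer bears freight, insurance and all costs thereafter.
Seller's account: goods 57433.90 + inland to port 506.96 + export clearance 242.41 + origin terminal 437.40 = 58620.67
Buyer's account: freight 2752.90 + insurance 278.22 + destination terminal 1251.35 + brokerage 110.79 + duty 2274.10 = 6667.36

Seller's account: GBP 58620.67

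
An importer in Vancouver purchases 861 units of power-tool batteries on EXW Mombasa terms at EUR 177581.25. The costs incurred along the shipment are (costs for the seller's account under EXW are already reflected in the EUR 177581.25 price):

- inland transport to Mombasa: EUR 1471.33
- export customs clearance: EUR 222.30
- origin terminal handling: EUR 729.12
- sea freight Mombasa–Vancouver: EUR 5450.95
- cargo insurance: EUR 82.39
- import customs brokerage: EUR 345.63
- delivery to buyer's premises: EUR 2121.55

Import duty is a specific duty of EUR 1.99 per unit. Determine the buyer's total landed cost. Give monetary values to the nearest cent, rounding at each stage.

Total landed cost: EUR 189717.91

EXW: the seller makes goods available at their premises; the buyer bears all onward costs.
CIF value = EXW price + inland to port + export clearance + origin terminal + freight + insurance = 177581.25 + 1471.33 + 222.30 + 729.12 + 5450.95 + 82.39 = 185537.34
Import duty = 861 × 1.99 = 1713.39
Buyer bears: inland to port 1471.33 + export clearance 222.30 + origin terminal 729.12 + freight 5450.95 + insurance 82.39 + brokerage 345.63 + delivery 2121.55 + duty 1713.39 = 12136.66
Landed cost = invoice 177581.25 + 12136.66 = 189717.91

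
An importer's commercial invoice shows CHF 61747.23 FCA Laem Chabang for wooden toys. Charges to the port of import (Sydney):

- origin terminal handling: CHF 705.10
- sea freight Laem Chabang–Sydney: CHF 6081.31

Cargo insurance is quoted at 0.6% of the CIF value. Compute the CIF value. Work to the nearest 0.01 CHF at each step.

Let C be the CIF value. C = FCA price + pre-shipment costs + freight + 0.6% × C
C − 0.6% × C = 61747.23 + 705.10 + 6081.31
0.994 × C = 68533.64
C = 68533.64 / 0.994 = 68947.32
Insurance premium = 0.6% × 68947.32 = 413.68

CIF value: CHF 68947.32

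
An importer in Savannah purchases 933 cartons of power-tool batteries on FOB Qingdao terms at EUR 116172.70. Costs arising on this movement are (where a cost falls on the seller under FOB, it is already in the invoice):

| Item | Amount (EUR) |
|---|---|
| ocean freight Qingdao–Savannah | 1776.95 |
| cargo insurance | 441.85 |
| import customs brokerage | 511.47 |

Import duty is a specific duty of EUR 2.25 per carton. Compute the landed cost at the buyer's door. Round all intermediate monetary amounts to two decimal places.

FOB: the seller bears costs until goods are on board at the origin port; the buyer bears freight, insurance and all costs thereafter.
CIF value = FOB price + freight + insurance = 116172.70 + 1776.95 + 441.85 = 118391.50
Import duty = 933 × 2.25 = 2099.25
Buyer bears: freight 1776.95 + insurance 441.85 + brokerage 511.47 + duty 2099.25 = 4829.52
Landed cost = invoice 116172.70 + 4829.52 = 121002.22

Total landed cost: EUR 121002.22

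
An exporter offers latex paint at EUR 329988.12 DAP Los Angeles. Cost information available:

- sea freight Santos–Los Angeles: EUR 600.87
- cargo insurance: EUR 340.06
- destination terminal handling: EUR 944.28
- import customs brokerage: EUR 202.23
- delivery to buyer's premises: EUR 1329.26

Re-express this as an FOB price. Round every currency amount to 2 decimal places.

Not relevant to the conversion: brokerage — on the buyer under both terms; not part of either seller's price.
From DAP to FOB, the seller no longer bears: freight, insurance, destination terminal, delivery.
FOB price = 329988.12 − 600.87 − 340.06 − 944.28 − 1329.26 = 326773.65

FOB price: EUR 326773.65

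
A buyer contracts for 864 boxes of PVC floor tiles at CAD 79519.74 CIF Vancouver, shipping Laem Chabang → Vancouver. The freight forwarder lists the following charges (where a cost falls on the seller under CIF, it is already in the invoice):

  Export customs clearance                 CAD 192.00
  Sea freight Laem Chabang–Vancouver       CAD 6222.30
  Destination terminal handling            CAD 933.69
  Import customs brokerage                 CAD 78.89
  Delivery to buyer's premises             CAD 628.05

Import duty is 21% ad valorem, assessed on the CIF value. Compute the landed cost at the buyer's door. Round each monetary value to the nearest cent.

CIF: the seller pays costs through ocean freight and marine insurance to the destination port.
Already in the invoice (seller's account under CIF): export clearance, freight — exclude.
The CIF price already equals the CIF value: 79519.74
Import duty = 79519.74 × 21% = 16699.15
Buyer bears: destination terminal 933.69 + brokerage 78.89 + delivery 628.05 + duty 16699.15 = 18339.78
Landed cost = invoice 79519.74 + 18339.78 = 97859.52

Total landed cost: CAD 97859.52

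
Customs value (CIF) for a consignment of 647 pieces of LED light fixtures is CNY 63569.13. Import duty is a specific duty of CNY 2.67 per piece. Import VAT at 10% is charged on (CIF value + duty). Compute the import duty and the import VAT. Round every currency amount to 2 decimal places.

Import duty: CNY 1727.49; import VAT: CNY 6529.66

Import duty = 647 × 2.67 = 1727.49
VAT base = CIF + duty = 63569.13 + 1727.49 = 65296.62
Import VAT = 65296.62 × 10% = 6529.66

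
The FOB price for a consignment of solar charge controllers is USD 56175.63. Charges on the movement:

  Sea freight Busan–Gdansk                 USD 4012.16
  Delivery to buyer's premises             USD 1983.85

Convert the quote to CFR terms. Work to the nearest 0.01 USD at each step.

CFR price: USD 60187.79

Not relevant to the conversion: delivery — on the buyer under both terms; not part of either seller's price.
From FOB to CFR, the seller additionally bears: freight.
CFR price = 56175.63 + 4012.16 = 60187.79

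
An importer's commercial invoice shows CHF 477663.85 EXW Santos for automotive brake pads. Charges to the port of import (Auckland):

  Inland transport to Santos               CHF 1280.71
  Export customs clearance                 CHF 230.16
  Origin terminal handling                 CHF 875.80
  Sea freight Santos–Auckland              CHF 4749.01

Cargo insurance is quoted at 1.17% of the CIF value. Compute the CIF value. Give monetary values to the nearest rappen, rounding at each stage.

CIF value: CHF 490538.83

Let C be the CIF value. C = EXW price + pre-shipment costs + freight + 1.17% × C
C − 1.17% × C = 477663.85 + 1280.71 + 230.16 + 875.80 + 4749.01
0.9883 × C = 484799.53
C = 484799.53 / 0.9883 = 490538.83
Insurance premium = 1.17% × 490538.83 = 5739.30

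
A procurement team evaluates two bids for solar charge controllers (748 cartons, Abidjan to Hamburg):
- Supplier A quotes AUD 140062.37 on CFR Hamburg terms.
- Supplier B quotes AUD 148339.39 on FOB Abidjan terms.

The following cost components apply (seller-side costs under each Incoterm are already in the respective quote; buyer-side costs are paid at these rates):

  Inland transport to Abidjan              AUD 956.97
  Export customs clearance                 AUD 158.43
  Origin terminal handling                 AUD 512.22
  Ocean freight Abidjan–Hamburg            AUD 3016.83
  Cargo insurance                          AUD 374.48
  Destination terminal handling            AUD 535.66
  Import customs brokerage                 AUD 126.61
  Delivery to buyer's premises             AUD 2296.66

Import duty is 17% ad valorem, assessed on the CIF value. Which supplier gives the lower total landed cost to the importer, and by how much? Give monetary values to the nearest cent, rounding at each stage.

Supplier A (CFR):
CIF value = CFR price + insurance = 140062.37 + 374.48 = 140436.85
Import duty = 140436.85 × 17% = 23874.26
Buyer bears (A): 374.48 + 535.66 + 126.61 + 2296.66 = 3333.41
Landed cost (A) = invoice 140062.37 + 3333.41 + duty 23874.26 = 167270.04
Supplier B (FOB):
CIF value = FOB price + freight + insurance = 148339.39 + 3016.83 + 374.48 = 151730.70
Import duty = 151730.70 × 17% = 25794.22
Buyer bears (B): 3016.83 + 374.48 + 535.66 + 126.61 + 2296.66 = 6350.24
Landed cost (B) = invoice 148339.39 + 6350.24 + duty 25794.22 = 180483.85
Difference = |167270.04 − 180483.85| = 13213.81

Supplier A is cheaper by AUD 13213.81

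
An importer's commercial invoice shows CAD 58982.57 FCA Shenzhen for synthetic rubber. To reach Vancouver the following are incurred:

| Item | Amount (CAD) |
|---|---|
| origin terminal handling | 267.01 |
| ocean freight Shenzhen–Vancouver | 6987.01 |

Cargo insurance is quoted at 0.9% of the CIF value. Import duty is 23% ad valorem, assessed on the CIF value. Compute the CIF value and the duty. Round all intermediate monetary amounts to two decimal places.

CIF value: CAD 66838.13; import duty: CAD 15372.77

Let C be the CIF value. C = FCA price + pre-shipment costs + freight + 0.9% × C
C − 0.9% × C = 58982.57 + 267.01 + 6987.01
0.991 × C = 66236.59
C = 66236.59 / 0.991 = 66838.13
Insurance premium = 0.9% × 66838.13 = 601.54
Import duty = 66838.13 × 23% = 15372.77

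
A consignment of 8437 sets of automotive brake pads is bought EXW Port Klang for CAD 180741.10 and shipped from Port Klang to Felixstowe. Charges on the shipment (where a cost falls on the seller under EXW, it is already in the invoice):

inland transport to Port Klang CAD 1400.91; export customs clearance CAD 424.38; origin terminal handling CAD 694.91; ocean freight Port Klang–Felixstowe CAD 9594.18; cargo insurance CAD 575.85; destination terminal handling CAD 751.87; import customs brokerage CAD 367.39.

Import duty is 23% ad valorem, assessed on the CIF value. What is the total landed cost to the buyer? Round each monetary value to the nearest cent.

Total landed cost: CAD 239039.80

EXW: the seller makes goods available at their premises; the buyer bears all onward costs.
CIF value = EXW price + inland to port + export clearance + origin terminal + freight + insurance = 180741.10 + 1400.91 + 424.38 + 694.91 + 9594.18 + 575.85 = 193431.33
Import duty = 193431.33 × 23% = 44489.21
Buyer bears: inland to port 1400.91 + export clearance 424.38 + origin terminal 694.91 + freight 9594.18 + insurance 575.85 + destination terminal 751.87 + brokerage 367.39 + duty 44489.21 = 58298.70
Landed cost = invoice 180741.10 + 58298.70 = 239039.80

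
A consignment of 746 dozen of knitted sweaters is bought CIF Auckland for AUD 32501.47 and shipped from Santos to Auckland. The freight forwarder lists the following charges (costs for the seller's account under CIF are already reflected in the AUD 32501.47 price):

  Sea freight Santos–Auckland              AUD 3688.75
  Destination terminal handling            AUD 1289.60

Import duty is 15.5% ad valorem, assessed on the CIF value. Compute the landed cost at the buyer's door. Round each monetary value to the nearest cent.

Total landed cost: AUD 38828.80

CIF: the seller pays costs through ocean freight and marine insurance to the destination port.
Already in the invoice (seller's account under CIF): freight — exclude.
The CIF price already equals the CIF value: 32501.47
Import duty = 32501.47 × 15.5% = 5037.73
Buyer bears: destination terminal 1289.60 + duty 5037.73 = 6327.33
Landed cost = invoice 32501.47 + 6327.33 = 38828.80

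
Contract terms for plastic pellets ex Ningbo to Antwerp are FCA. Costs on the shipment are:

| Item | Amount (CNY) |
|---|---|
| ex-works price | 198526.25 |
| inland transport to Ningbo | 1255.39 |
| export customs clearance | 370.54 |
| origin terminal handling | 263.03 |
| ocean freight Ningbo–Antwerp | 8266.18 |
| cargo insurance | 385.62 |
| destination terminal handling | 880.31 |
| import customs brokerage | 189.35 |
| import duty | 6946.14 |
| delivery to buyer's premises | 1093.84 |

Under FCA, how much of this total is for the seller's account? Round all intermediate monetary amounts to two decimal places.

FCA: the seller delivers export-cleared goods to the carrier; the buyer bears costs from that point.
Seller's account: goods 198526.25 + inland to port 1255.39 + export clearance 370.54 = 200152.18
Buyer's account: origin terminal 263.03 + freight 8266.18 + insurance 385.62 + destination terminal 880.31 + brokerage 189.35 + duty 6946.14 + delivery 1093.84 = 18024.47

Seller's account: CNY 200152.18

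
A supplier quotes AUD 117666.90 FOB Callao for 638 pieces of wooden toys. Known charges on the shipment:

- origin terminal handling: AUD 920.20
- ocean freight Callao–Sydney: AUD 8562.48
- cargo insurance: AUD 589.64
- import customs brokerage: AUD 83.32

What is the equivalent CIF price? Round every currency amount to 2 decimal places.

Not relevant to the conversion: origin terminal — on the seller under both FOB and CIF; already in the FOB price and stays in the CIF price. brokerage — on the buyer under both terms; not part of either seller's price.
From FOB to CIF, the seller additionally bears: freight, insurance.
CIF price = 117666.90 + 8562.48 + 589.64 = 126819.02

CIF price: AUD 126819.02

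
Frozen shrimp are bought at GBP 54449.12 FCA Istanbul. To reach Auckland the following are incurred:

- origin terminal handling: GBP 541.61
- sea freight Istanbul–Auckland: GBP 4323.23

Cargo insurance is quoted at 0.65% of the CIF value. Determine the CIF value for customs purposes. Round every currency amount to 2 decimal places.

CIF value: GBP 59702.02

Let C be the CIF value. C = FCA price + pre-shipment costs + freight + 0.65% × C
C − 0.65% × C = 54449.12 + 541.61 + 4323.23
0.9935 × C = 59313.96
C = 59313.96 / 0.9935 = 59702.02
Insurance premium = 0.65% × 59702.02 = 388.06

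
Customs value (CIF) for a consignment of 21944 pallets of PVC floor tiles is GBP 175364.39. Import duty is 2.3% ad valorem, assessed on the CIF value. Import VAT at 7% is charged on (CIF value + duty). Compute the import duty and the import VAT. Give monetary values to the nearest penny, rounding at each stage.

Import duty: GBP 4033.38; import VAT: GBP 12557.84

Import duty = 175364.39 × 2.3% = 4033.38
VAT base = CIF + duty = 175364.39 + 4033.38 = 179397.77
Import VAT = 179397.77 × 7% = 12557.84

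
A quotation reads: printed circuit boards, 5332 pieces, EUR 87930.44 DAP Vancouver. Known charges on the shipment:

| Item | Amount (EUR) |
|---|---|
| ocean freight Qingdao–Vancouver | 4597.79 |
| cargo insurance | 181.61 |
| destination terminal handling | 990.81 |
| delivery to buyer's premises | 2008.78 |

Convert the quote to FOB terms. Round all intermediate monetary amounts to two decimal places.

FOB price: EUR 80151.45

From DAP to FOB, the seller no longer bears: freight, insurance, destination terminal, delivery.
FOB price = 87930.44 − 4597.79 − 181.61 − 990.81 − 2008.78 = 80151.45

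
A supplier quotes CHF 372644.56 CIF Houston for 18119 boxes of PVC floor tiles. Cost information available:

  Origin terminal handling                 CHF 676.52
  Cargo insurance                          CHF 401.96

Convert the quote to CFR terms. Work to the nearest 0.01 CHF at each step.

Not relevant to the conversion: origin terminal — on the seller under both CIF and CFR; already in the CIF price and stays in the CFR price.
From CIF to CFR, the seller no longer bears: insurance.
CFR price = 372644.56 − 401.96 = 372242.60

CFR price: CHF 372242.60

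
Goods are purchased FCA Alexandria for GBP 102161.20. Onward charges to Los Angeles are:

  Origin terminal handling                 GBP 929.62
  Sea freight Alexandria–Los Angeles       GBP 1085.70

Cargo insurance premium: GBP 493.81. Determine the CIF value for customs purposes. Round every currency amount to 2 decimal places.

CIF = FCA price + pre-shipment costs + freight + insurance
CIF = 102161.20 + 929.62 + 1085.70 + 493.81 = 104670.33

CIF value: GBP 104670.33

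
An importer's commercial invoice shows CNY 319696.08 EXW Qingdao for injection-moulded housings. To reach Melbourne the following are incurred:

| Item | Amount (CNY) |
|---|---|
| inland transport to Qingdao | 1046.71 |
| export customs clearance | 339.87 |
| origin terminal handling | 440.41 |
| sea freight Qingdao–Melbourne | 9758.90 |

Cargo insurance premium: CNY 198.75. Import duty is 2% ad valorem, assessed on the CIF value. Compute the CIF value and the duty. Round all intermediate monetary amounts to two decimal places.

CIF value: CNY 331480.72; import duty: CNY 6629.61

CIF = EXW price + pre-shipment costs + freight + insurance
CIF = 319696.08 + 1046.71 + 339.87 + 440.41 + 9758.90 + 198.75 = 331480.72
Import duty = 331480.72 × 2% = 6629.61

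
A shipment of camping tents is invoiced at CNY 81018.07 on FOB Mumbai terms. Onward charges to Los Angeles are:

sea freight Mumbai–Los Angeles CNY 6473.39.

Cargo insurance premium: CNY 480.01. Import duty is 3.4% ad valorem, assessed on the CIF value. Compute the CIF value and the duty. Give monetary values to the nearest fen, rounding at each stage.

CIF value: CNY 87971.47; import duty: CNY 2991.03

CIF = FOB price + freight + insurance
CIF = 81018.07 + 6473.39 + 480.01 = 87971.47
Import duty = 87971.47 × 3.4% = 2991.03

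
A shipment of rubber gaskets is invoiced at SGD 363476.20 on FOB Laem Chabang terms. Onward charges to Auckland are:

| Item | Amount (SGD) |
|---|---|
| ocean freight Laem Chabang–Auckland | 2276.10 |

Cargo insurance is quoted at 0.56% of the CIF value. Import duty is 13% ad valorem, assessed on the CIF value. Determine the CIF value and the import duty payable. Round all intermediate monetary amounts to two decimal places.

Let C be the CIF value. C = FOB price + freight + 0.56% × C
C − 0.56% × C = 363476.20 + 2276.10
0.9944 × C = 365752.30
C = 365752.30 / 0.9944 = 367812.05
Insurance premium = 0.56% × 367812.05 = 2059.75
Import duty = 367812.05 × 13% = 47815.57

CIF value: SGD 367812.05; import duty: SGD 47815.57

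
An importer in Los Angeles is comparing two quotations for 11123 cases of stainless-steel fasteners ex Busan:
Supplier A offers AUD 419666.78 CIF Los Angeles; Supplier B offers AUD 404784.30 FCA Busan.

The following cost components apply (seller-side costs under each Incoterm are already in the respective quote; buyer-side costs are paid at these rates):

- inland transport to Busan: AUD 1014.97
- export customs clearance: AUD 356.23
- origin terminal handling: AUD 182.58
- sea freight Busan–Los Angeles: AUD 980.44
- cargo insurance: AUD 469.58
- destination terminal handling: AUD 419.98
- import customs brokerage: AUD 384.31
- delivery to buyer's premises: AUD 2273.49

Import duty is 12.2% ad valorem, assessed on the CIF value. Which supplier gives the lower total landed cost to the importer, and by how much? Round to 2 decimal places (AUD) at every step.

Supplier B is cheaper by AUD 14866.37

Supplier A (CIF):
The CIF price already equals the CIF value: 419666.78
Import duty = 419666.78 × 12.2% = 51199.35
Buyer bears (A): 419.98 + 384.31 + 2273.49 = 3077.78
Landed cost (A) = invoice 419666.78 + 3077.78 + duty 51199.35 = 473943.91
Supplier B (FCA):
CIF value = FCA price + origin terminal + freight + insurance = 404784.30 + 182.58 + 980.44 + 469.58 = 406416.90
Import duty = 406416.90 × 12.2% = 49582.86
Buyer bears (B): 182.58 + 980.44 + 469.58 + 419.98 + 384.31 + 2273.49 = 4710.38
Landed cost (B) = invoice 404784.30 + 4710.38 + duty 49582.86 = 459077.54
Difference = |473943.91 − 459077.54| = 14866.37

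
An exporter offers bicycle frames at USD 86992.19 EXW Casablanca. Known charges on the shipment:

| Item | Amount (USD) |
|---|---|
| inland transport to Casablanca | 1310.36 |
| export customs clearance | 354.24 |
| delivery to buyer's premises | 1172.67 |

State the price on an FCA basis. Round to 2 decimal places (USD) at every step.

Not relevant to the conversion: delivery — on the buyer under both terms; not part of either seller's price.
From EXW to FCA, the seller additionally bears: inland to port, export clearance.
FCA price = 86992.19 + 1310.36 + 354.24 = 88656.79

FCA price: USD 88656.79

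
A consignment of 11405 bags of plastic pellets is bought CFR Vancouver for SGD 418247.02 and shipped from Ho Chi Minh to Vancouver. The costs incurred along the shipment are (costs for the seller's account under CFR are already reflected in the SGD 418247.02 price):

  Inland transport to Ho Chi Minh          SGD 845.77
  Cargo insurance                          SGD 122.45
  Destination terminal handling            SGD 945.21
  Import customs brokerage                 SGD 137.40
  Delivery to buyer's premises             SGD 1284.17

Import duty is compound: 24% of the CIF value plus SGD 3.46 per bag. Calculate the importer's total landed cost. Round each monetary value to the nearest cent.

CFR: the seller pays costs through ocean freight to the destination port, but not insurance.
Already in the invoice (seller's account under CFR): inland to port — exclude.
CIF value = CFR price + insurance = 418247.02 + 122.45 = 418369.47
Ad valorem component: 418369.47 × 24% = 100408.67
Specific component: 11405 × 3.46 = 39461.30
Import duty = 100408.67 + 39461.30 = 139869.97
Buyer bears: insurance 122.45 + destination terminal 945.21 + brokerage 137.40 + delivery 1284.17 + duty 139869.97 = 142359.20
Landed cost = invoice 418247.02 + 142359.20 = 560606.22

Total landed cost: SGD 560606.22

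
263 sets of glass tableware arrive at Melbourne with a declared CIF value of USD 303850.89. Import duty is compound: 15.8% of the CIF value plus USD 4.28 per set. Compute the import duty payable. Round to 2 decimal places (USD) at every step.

Ad valorem component: 303850.89 × 15.8% = 48008.44
Specific component: 263 × 4.28 = 1125.64
Import duty = 48008.44 + 1125.64 = 49134.08

Import duty: USD 49134.08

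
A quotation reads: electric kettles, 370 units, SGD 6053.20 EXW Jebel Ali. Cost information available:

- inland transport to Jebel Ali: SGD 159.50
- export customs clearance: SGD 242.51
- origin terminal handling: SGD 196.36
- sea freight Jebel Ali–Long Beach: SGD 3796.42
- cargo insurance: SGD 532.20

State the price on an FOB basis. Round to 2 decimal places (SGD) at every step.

Not relevant to the conversion: insurance, freight — on the buyer under both terms; not part of either seller's price.
From EXW to FOB, the seller additionally bears: inland to port, export clearance, origin terminal.
FOB price = 6053.20 + 159.50 + 242.51 + 196.36 = 6651.57

FOB price: SGD 6651.57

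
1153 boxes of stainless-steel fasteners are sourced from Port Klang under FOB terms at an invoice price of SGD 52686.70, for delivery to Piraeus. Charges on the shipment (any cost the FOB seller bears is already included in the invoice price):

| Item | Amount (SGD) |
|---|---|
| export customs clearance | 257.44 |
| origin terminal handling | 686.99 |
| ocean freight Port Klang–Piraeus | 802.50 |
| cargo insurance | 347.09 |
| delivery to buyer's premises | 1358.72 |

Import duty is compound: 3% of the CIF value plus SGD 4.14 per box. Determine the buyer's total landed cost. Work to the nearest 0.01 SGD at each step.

Total landed cost: SGD 61583.52

FOB: the seller bears costs until goods are on board at the origin port; the buyer bears freight, insurance and all costs thereafter.
Already in the invoice (seller's account under FOB): export clearance, origin terminal — exclude.
CIF value = FOB price + freight + insurance = 52686.70 + 802.50 + 347.09 = 53836.29
Ad valorem component: 53836.29 × 3% = 1615.09
Specific component: 1153 × 4.14 = 4773.42
Import duty = 1615.09 + 4773.42 = 6388.51
Buyer bears: freight 802.50 + insurance 347.09 + delivery 1358.72 + duty 6388.51 = 8896.82
Landed cost = invoice 52686.70 + 8896.82 = 61583.52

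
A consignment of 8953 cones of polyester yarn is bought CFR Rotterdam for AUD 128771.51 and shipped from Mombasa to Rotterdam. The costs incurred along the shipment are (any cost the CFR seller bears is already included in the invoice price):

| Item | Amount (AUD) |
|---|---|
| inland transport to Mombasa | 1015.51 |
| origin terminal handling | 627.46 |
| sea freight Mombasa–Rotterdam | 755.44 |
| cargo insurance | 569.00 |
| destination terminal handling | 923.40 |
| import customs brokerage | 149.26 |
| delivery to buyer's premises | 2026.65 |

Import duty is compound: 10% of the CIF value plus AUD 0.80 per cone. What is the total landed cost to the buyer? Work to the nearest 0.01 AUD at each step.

CFR: the seller pays costs through ocean freight to the destination port, but not insurance.
Already in the invoice (seller's account under CFR): inland to port, origin terminal, freight — exclude.
CIF value = CFR price + insurance = 128771.51 + 569.00 = 129340.51
Ad valorem component: 129340.51 × 10% = 12934.05
Specific component: 8953 × 0.80 = 7162.40
Import duty = 12934.05 + 7162.40 = 20096.45
Buyer bears: insurance 569.00 + destination terminal 923.40 + brokerage 149.26 + delivery 2026.65 + duty 20096.45 = 23764.76
Landed cost = invoice 128771.51 + 23764.76 = 152536.27

Total landed cost: AUD 152536.27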